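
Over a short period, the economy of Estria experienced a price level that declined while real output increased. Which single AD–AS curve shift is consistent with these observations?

SRAS shifted right

P fell and Y rose. An AD shift moves P and Y in the same direction; an SRAS shift moves them in opposite directions.
Here P and Y moved in opposite directions, so the SRAS curve shifted.
Since Y rose, SRAS shifted right.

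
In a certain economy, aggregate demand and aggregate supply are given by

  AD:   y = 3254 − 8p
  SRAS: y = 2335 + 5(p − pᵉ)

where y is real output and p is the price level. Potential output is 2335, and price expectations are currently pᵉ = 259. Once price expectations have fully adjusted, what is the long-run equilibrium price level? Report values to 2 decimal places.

Long-run p = 114.88

Short run: with pᵉ = 259, SRAS is y = 1040 + 5p. Setting AD = SRAS gives 2214 = 13p, so p = 170.31 and y = 3254 − 8p = 1891.54.
Output 1891.54 is below potential 2335, so over time expected prices fall and SRAS shifts right until y returns to 2335.
Long run: y = 2335 on the AD curve gives 2335 = 3254 − 8p, so p = 114.88.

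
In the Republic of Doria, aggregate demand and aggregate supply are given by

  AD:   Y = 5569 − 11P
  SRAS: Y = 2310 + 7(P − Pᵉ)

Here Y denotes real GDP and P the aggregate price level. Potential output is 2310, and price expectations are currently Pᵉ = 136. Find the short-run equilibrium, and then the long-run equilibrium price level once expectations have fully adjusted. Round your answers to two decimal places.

Short run: with Pᵉ = 136, SRAS is Y = 1358 + 7P. Setting AD = SRAS gives 4211 = 18P, so P = 233.94 and Y = 5569 − 11P = 2995.61.
Output 2995.61 is above potential 2310, so over time expected prices rise and SRAS shifts left until Y returns to 2310.
Long run: Y = 2310 on the AD curve gives 2310 = 5569 − 11P, so P = 296.27.

Short run: P = 233.94, Y = 2995.61. Long run: P = 296.27.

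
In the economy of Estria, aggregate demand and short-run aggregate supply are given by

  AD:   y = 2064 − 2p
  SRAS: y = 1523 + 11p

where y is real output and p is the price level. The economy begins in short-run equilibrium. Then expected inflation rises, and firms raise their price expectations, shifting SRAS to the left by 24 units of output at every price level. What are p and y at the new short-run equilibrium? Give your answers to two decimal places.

p = 43.46, y = 1977.08

This is a negative supply shock: SRAS shifts left.
New SRAS: y = 1499 + 11p.
Set AD = SRAS: 2064 − 2p = 1499 + 11p, so 565 = 13p and p = 43.46.
Substituting into AD, y = 1977.08.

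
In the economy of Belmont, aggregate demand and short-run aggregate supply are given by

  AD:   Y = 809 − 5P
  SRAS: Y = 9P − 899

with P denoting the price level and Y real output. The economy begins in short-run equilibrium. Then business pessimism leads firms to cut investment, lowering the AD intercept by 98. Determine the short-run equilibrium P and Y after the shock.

P = 115, Y = 136

This is a negative demand shock: AD shifts left.
New AD: Y = 711 − 5P.
Set AD = SRAS: 711 − 5P = 9P − 899, so 1610 = 14P and P = 115.
Y = 711 − 5·115 = 136.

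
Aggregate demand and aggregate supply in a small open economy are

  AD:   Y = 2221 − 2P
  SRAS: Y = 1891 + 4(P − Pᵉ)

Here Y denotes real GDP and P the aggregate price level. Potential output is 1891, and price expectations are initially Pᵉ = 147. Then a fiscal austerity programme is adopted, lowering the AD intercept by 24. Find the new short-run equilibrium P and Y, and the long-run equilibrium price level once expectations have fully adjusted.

Short run: P = 149, Y = 1899. Long run: P = 153.

AD shifts left: new AD is Y = 2197 − 2P. With Pᵉ = 147, SRAS is Y = 1303 + 4P.
Short run: 2197 − 2P = 1303 + 4P gives 894 = 6P, so P = 149 and Y = 2197 − 2·149 = 1899.
Y = 1899 is above potential 1891; expectations adjust and SRAS shifts left until Y = 1891.
Long run: on the new AD curve, 1891 = 2197 − 2P gives P = 153.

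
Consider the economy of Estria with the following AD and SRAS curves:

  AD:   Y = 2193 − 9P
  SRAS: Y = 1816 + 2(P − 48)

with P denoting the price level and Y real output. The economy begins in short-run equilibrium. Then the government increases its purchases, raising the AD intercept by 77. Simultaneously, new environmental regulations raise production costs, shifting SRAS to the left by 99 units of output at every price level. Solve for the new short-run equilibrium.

P = 59, Y = 1739

After both shocks: AD is Y = 2270 − 9P and SRAS is Y = 1621 + 2P.
Setting them equal: 649 = 11P, so P = 59.
Y = 2270 − 9·59 = 1739.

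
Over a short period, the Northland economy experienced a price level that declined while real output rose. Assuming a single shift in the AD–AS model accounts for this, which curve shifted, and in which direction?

SRAS shifted right

P fell and Y rose. An AD shift moves P and Y in the same direction; an SRAS shift moves them in opposite directions.
Here P and Y moved in opposite directions, so the SRAS curve shifted.
Since Y rose, SRAS shifted right.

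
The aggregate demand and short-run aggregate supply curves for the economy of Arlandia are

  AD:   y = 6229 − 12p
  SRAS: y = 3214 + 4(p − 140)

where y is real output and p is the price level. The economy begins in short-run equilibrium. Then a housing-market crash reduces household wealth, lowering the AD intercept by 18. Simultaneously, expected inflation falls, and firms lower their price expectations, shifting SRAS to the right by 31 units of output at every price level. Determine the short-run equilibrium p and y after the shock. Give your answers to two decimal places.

After both shocks: AD is y = 6211 − 12p and SRAS is y = 2685 + 4p.
Setting them equal: 3526 = 16p, so p = 220.38.
Substituting into AD, y = 3566.50.

p = 220.38, y = 3566.50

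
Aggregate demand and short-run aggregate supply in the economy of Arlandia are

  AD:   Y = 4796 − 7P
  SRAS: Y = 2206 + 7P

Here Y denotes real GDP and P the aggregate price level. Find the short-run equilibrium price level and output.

P = 185, Y = 3501

Set AD = SRAS: 4796 − 7P = 2206 + 7P, so 2590 = 14P and P = 185.
Then Y = 4796 − 7·185 = 3501.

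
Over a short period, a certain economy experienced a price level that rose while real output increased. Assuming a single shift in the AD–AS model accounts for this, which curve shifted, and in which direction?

AD shifted right

P rose and Y rose. An AD shift moves P and Y in the same direction; an SRAS shift moves them in opposite directions.
Here P and Y moved in the same direction, so the AD curve shifted.
Since Y rose, AD shifted right.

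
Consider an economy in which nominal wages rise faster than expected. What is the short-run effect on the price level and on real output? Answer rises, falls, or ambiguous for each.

This is an adverse supply shock: SRAS shifts left.
Moving along the downward-sloping AD curve, P rises and Y falls.

Price level: rises; output: falls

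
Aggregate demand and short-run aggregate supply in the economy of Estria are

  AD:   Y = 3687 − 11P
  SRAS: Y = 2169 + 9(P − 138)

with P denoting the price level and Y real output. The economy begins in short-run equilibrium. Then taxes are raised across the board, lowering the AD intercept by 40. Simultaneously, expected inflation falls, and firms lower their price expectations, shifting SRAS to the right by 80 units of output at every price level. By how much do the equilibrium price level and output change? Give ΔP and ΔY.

ΔP = -6, ΔY = +26

After both shocks: AD is Y = 3647 − 11P and SRAS is Y = 1007 + 9P.
Setting them equal: 2640 = 20P, so P = 132.
Y = 3647 − 11·132 = 2195.
Initially P = 138, Y = 2169, so ΔP = -6 and ΔY = +26.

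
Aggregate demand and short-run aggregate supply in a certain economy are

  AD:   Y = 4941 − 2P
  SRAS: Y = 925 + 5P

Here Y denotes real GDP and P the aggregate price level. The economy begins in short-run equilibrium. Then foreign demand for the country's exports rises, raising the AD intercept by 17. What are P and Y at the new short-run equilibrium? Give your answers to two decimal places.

P = 576.14, Y = 3805.71

This is a positive demand shock: AD shifts right.
New AD: Y = 4958 − 2P.
Set AD = SRAS: 4958 − 2P = 925 + 5P, so 4033 = 7P and P = 576.14.
Substituting into AD, Y = 3805.71.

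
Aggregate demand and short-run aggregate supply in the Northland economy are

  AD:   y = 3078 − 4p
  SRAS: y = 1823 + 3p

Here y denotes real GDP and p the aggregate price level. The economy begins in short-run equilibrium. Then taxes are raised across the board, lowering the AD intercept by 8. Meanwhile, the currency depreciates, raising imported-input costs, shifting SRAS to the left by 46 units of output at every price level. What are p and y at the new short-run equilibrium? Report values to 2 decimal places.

After both shocks: AD is y = 3070 − 4p and SRAS is y = 1777 + 3p.
Setting them equal: 1293 = 7p, so p = 184.71.
Substituting into AD, y = 2331.14.

p = 184.71, y = 2331.14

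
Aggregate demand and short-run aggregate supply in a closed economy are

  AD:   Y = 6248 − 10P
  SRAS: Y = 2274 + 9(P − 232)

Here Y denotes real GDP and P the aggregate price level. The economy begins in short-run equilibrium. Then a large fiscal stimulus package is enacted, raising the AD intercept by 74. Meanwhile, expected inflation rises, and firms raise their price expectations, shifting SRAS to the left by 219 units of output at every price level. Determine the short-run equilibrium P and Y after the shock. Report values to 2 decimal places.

After both shocks: AD is Y = 6322 − 10P and SRAS is Y = 9P − 33.
Setting them equal: 6355 = 19P, so P = 334.47.
Substituting into AD, Y = 2977.26.

P = 334.47, Y = 2977.26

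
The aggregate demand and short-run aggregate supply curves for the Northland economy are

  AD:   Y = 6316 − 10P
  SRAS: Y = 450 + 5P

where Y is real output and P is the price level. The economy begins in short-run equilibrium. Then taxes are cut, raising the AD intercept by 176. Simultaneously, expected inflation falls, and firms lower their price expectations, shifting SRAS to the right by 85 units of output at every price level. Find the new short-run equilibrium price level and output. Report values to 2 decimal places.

After both shocks: AD is Y = 6492 − 10P and SRAS is Y = 535 + 5P.
Setting them equal: 5957 = 15P, so P = 397.13.
Substituting into AD, Y = 2520.67.

P = 397.13, Y = 2520.67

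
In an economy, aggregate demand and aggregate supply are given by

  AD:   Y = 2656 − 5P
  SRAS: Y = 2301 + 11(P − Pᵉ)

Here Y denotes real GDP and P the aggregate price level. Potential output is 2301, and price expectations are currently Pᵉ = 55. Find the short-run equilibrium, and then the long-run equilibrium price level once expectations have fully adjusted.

Short run: P = 60, Y = 2356. Long run: P = 71.

Short run: with Pᵉ = 55, SRAS is Y = 1696 + 11P. Setting AD = SRAS gives 960 = 16P, so P = 60 and Y = 2656 − 5·60 = 2356.
Output 2356 is above potential 2301, so over time expected prices rise and SRAS shifts left until Y returns to 2301.
Long run: Y = 2301 on the AD curve gives 2301 = 2656 − 5P, so P = 71.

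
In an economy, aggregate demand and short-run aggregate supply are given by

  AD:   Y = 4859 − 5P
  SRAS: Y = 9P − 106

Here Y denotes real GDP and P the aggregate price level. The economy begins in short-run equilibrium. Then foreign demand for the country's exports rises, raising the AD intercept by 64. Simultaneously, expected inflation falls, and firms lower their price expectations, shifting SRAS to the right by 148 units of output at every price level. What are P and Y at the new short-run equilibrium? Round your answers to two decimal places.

P = 348.64, Y = 3179.79

After both shocks: AD is Y = 4923 − 5P and SRAS is Y = 42 + 9P.
Setting them equal: 4881 = 14P, so P = 348.64.
Substituting into AD, Y = 3179.79.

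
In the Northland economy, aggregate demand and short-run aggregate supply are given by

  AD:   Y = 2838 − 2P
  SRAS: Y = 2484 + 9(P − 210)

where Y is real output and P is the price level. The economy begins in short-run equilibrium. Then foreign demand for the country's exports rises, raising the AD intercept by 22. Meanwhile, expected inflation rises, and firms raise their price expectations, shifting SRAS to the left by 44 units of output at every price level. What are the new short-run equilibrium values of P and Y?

P = 210, Y = 2440

After both shocks: AD is Y = 2860 − 2P and SRAS is Y = 550 + 9P.
Setting them equal: 2310 = 11P, so P = 210.
Y = 2860 − 2·210 = 2440.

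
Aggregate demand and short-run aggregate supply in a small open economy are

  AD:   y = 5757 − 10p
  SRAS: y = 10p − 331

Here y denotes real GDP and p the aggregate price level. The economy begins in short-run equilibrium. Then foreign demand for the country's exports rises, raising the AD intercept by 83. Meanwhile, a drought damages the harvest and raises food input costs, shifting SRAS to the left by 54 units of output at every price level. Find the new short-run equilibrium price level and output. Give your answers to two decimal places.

p = 311.25, y = 2727.50

After both shocks: AD is y = 5840 − 10p and SRAS is y = 10p − 385.
Setting them equal: 6225 = 20p, so p = 311.25.
Substituting into AD, y = 2727.50.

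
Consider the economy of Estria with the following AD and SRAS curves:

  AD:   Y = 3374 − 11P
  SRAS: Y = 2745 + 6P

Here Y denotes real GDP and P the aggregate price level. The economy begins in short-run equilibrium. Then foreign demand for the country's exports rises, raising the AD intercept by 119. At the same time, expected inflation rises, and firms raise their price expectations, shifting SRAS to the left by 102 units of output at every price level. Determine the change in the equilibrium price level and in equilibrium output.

ΔP = +13, ΔY = -24

After both shocks: AD is Y = 3493 − 11P and SRAS is Y = 2643 + 6P.
Setting them equal: 850 = 17P, so P = 50.
Y = 3493 − 11·50 = 2943.
Initially P = 37, Y = 2967, so ΔP = +13 and ΔY = -24.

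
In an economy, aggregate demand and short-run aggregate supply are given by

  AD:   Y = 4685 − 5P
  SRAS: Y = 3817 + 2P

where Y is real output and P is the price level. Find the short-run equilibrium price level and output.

Set AD = SRAS: 4685 − 5P = 3817 + 2P, so 868 = 7P and P = 124.
Then Y = 4685 − 5·124 = 4065.

P = 124, Y = 4065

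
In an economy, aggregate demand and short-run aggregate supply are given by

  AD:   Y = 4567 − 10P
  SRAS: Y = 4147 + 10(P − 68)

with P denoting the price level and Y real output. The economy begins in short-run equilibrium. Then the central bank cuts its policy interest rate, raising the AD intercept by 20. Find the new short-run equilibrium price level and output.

P = 56, Y = 4027

This is a positive demand shock: AD shifts right.
New AD: Y = 4587 − 10P.
SRAS can be written Y = 3467 + 10P.
Set AD = SRAS: 4587 − 10P = 3467 + 10P, so 1120 = 20P and P = 56.
Y = 4587 − 10·56 = 4027.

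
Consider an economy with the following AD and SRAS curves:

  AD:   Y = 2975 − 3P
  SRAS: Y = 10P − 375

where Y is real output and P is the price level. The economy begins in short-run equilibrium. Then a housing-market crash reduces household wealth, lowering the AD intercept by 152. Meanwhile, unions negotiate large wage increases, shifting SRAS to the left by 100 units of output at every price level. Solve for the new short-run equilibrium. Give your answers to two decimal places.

After both shocks: AD is Y = 2823 − 3P and SRAS is Y = 10P − 475.
Setting them equal: 3298 = 13P, so P = 253.69.
Substituting into AD, Y = 2061.92.

P = 253.69, Y = 2061.92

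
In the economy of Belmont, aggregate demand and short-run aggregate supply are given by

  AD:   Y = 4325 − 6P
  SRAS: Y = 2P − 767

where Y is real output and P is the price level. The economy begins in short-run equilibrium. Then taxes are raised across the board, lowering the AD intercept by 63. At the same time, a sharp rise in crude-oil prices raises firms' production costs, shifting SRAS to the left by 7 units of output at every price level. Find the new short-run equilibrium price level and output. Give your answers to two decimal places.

After both shocks: AD is Y = 4262 − 6P and SRAS is Y = 2P − 774.
Setting them equal: 5036 = 8P, so P = 629.50.
Substituting into AD, Y = 485.00.

P = 629.50, Y = 485.00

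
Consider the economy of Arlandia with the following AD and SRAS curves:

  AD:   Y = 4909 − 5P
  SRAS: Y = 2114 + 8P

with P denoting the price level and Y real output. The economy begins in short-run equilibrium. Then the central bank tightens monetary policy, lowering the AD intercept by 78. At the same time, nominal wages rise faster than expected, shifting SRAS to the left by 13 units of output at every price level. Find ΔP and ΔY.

After both shocks: AD is Y = 4831 − 5P and SRAS is Y = 2101 + 8P.
Setting them equal: 2730 = 13P, so P = 210.
Y = 4831 − 5·210 = 3781.
Initially P = 215, Y = 3834, so ΔP = -5 and ΔY = -53.

ΔP = -5, ΔY = -53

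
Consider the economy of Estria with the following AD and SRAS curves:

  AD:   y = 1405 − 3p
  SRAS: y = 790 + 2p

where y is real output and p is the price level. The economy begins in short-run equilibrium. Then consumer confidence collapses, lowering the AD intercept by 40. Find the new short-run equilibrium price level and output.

This is a negative demand shock: AD shifts left.
New AD: y = 1365 − 3p.
Set AD = SRAS: 1365 − 3p = 790 + 2p, so 575 = 5p and p = 115.
y = 1365 − 3·115 = 1020.

p = 115, y = 1020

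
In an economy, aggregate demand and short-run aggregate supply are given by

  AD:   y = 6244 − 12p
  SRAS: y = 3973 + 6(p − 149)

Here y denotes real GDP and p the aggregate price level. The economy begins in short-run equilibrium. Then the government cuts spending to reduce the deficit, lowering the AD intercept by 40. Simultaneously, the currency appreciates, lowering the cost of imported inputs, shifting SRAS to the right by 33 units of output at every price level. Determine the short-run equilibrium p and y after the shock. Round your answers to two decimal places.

After both shocks: AD is y = 6204 − 12p and SRAS is y = 3112 + 6p.
Setting them equal: 3092 = 18p, so p = 171.78.
Substituting into AD, y = 4142.67.

p = 171.78, y = 4142.67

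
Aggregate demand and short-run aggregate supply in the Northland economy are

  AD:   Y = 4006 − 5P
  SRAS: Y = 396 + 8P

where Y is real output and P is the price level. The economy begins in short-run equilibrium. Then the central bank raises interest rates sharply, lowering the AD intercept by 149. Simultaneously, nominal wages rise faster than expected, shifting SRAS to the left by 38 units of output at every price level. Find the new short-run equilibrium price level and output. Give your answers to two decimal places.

P = 269.15, Y = 2511.23

After both shocks: AD is Y = 3857 − 5P and SRAS is Y = 358 + 8P.
Setting them equal: 3499 = 13P, so P = 269.15.
Substituting into AD, Y = 2511.23.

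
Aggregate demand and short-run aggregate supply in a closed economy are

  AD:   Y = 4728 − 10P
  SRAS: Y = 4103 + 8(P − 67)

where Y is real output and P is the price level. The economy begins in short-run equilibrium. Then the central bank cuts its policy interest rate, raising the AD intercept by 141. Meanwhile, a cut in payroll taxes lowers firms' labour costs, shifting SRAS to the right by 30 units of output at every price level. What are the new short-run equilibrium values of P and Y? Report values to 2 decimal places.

P = 70.67, Y = 4162.33

After both shocks: AD is Y = 4869 − 10P and SRAS is Y = 3597 + 8P.
Setting them equal: 1272 = 18P, so P = 70.67.
Substituting into AD, Y = 4162.33.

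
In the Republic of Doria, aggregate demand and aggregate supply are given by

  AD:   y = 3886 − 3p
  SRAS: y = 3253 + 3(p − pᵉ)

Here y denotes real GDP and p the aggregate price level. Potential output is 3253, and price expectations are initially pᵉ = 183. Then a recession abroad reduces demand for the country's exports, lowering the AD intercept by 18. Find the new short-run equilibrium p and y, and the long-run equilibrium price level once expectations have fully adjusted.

Short run: p = 194, y = 3286. Long run: p = 205.

AD shifts left: new AD is y = 3868 − 3p. With pᵉ = 183, SRAS is y = 2704 + 3p.
Short run: 3868 − 3p = 2704 + 3p gives 1164 = 6p, so p = 194 and y = 3868 − 3·194 = 3286.
y = 3286 is above potential 3253; expectations adjust and SRAS shifts left until y = 3253.
Long run: on the new AD curve, 3253 = 3868 − 3p gives p = 205.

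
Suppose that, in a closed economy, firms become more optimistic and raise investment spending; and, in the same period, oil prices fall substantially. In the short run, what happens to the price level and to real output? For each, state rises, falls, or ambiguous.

The first event is a positive demand shock: AD shifts right, which by itself pushes P up and Y up.
The second is a favourable supply shock: SRAS shifts right, which by itself pushes P down and Y up.
The two shocks push P in opposite directions, so the effect on P is ambiguous. Both shocks push Y up, so Y rises.

Price level: ambiguous; output: rises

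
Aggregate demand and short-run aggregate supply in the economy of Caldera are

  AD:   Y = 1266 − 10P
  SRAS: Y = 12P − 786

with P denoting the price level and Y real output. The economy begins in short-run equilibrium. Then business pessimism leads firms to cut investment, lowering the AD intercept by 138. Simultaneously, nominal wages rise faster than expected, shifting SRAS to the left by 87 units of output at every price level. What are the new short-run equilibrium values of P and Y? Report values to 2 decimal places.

P = 90.95, Y = 218.45

After both shocks: AD is Y = 1128 − 10P and SRAS is Y = 12P − 873.
Setting them equal: 2001 = 22P, so P = 90.95.
Substituting into AD, Y = 218.45.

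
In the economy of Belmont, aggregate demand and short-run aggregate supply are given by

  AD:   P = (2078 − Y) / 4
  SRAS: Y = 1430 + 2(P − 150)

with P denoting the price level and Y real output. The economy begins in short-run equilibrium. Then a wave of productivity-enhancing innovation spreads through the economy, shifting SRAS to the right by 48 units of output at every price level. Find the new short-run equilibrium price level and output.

P = 150, Y = 1478

This is a positive supply shock: SRAS shifts right.
New SRAS: Y = 1178 + 2P.
Set AD = SRAS: 2078 − 4P = 1178 + 2P, so 900 = 6P and P = 150.
Y = 2078 − 4·150 = 1478.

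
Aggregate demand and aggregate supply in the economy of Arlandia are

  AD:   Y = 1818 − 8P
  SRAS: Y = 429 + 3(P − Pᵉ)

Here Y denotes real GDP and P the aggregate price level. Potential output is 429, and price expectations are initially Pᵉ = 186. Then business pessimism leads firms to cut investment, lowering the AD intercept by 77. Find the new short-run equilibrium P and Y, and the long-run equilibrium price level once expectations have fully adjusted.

AD shifts left: new AD is Y = 1741 − 8P. With Pᵉ = 186, SRAS is Y = 3P − 129.
Short run: 1741 − 8P = 3P − 129 gives 1870 = 11P, so P = 170 and Y = 1741 − 8·170 = 381.
Y = 381 is below potential 429; expectations adjust and SRAS shifts right until Y = 429.
Long run: on the new AD curve, 429 = 1741 − 8P gives P = 164.

Short run: P = 170, Y = 381. Long run: P = 164.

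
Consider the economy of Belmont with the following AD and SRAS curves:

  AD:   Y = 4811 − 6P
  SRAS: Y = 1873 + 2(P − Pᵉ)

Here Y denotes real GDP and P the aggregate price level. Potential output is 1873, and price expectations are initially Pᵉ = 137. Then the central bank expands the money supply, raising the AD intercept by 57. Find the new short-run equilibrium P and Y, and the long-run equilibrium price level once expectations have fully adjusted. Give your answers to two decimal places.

Short run: P = 408.63, Y = 2416.25. Long run: P = 499.17.

AD shifts right: new AD is Y = 4868 − 6P. With Pᵉ = 137, SRAS is Y = 1599 + 2P.
Short run: 4868 − 6P = 1599 + 2P gives 3269 = 8P, so P = 408.63 and Y = 4868 − 6P = 2416.25.
Y = 2416.25 is above potential 1873; expectations adjust and SRAS shifts left until Y = 1873.
Long run: on the new AD curve, 1873 = 4868 − 6P gives P = 499.17.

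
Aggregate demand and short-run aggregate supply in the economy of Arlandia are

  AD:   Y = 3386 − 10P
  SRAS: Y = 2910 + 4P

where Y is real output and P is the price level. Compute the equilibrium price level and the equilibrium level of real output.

P = 34, Y = 3046

Set AD = SRAS: 3386 − 10P = 2910 + 4P, so 476 = 14P and P = 34.
Then Y = 3386 − 10·34 = 3046.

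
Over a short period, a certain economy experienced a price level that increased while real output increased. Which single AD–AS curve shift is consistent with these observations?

P rose and Y rose. An AD shift moves P and Y in the same direction; an SRAS shift moves them in opposite directions.
Here P and Y moved in the same direction, so the AD curve shifted.
Since Y rose, AD shifted right.

AD shifted right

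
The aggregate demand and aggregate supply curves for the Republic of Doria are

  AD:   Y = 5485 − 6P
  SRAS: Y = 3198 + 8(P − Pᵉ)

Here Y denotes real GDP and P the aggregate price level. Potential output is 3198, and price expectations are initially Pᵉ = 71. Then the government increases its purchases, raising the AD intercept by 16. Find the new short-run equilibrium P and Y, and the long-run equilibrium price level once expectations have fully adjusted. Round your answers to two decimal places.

Short run: P = 205.07, Y = 4270.57. Long run: P = 383.83.

AD shifts right: new AD is Y = 5501 − 6P. With Pᵉ = 71, SRAS is Y = 2630 + 8P.
Short run: 5501 − 6P = 2630 + 8P gives 2871 = 14P, so P = 205.07 and Y = 5501 − 6P = 4270.57.
Y = 4270.57 is above potential 3198; expectations adjust and SRAS shifts left until Y = 3198.
Long run: on the new AD curve, 3198 = 5501 − 6P gives P = 383.83.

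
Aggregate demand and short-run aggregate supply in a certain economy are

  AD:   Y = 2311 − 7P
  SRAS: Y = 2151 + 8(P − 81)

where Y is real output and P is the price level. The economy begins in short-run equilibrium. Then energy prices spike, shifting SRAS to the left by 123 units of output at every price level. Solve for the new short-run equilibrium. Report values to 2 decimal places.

This is a negative supply shock: SRAS shifts left.
New SRAS: Y = 1380 + 8P.
Set AD = SRAS: 2311 − 7P = 1380 + 8P, so 931 = 15P and P = 62.07.
Substituting into AD, Y = 1876.53.

P = 62.07, Y = 1876.53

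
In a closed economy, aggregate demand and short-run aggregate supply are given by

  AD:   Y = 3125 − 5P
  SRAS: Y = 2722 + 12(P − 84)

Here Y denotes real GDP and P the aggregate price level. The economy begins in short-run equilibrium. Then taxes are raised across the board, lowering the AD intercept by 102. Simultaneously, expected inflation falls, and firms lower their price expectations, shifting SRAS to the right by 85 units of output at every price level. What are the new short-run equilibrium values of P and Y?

P = 72, Y = 2663

After both shocks: AD is Y = 3023 − 5P and SRAS is Y = 1799 + 12P.
Setting them equal: 1224 = 17P, so P = 72.
Y = 3023 − 5·72 = 2663.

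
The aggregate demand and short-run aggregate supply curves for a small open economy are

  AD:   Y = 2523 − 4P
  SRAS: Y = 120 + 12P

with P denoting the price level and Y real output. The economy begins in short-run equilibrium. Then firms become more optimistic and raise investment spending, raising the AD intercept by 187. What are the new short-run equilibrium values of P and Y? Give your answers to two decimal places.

P = 161.88, Y = 2062.50

This is a positive demand shock: AD shifts right.
New AD: Y = 2710 − 4P.
Set AD = SRAS: 2710 − 4P = 120 + 12P, so 2590 = 16P and P = 161.88.
Substituting into AD, Y = 2062.50.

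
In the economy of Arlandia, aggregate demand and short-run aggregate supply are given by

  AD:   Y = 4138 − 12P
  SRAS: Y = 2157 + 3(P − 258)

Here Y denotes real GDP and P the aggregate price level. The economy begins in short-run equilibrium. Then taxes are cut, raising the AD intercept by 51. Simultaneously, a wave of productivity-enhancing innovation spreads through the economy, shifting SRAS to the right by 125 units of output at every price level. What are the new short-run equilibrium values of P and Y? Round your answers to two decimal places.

After both shocks: AD is Y = 4189 − 12P and SRAS is Y = 1508 + 3P.
Setting them equal: 2681 = 15P, so P = 178.73.
Substituting into AD, Y = 2044.20.

P = 178.73, Y = 2044.20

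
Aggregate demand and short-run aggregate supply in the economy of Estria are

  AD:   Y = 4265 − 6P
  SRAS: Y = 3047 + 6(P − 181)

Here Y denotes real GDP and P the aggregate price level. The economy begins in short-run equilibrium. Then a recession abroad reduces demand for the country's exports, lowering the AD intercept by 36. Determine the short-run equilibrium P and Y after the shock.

P = 189, Y = 3095

This is a negative demand shock: AD shifts left.
New AD: Y = 4229 − 6P.
SRAS can be written Y = 1961 + 6P.
Set AD = SRAS: 4229 − 6P = 1961 + 6P, so 2268 = 12P and P = 189.
Y = 4229 − 6·189 = 3095.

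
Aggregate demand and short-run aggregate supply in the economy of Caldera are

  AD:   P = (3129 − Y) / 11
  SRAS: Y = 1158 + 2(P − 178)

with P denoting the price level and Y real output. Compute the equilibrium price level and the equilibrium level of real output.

Write SRAS as Y = 1158 + 2P − 356 = 802 + 2P.
Rearrange AD to Y = 3129 − 11P.
Set AD = SRAS: 3129 − 11P = 802 + 2P, so 2327 = 13P and P = 179.
Then Y = 3129 − 11·179 = 1160.

P = 179, Y = 1160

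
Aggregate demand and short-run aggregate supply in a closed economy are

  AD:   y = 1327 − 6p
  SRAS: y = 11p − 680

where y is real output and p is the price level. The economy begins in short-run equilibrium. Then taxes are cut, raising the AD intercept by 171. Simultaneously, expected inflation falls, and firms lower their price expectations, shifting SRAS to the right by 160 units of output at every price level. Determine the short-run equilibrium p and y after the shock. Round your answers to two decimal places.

After both shocks: AD is y = 1498 − 6p and SRAS is y = 11p − 520.
Setting them equal: 2018 = 17p, so p = 118.71.
Substituting into AD, y = 785.76.

p = 118.71, y = 785.76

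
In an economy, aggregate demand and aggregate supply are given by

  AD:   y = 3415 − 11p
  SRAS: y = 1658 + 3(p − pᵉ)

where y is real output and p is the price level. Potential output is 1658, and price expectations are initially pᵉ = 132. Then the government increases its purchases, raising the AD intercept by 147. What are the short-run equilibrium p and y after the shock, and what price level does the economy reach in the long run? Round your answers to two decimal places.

AD shifts right: new AD is y = 3562 − 11p. With pᵉ = 132, SRAS is y = 1262 + 3p.
Short run: 3562 − 11p = 1262 + 3p gives 2300 = 14p, so p = 164.29 and y = 3562 − 11p = 1754.86.
y = 1754.86 is above potential 1658; expectations adjust and SRAS shifts left until y = 1658.
Long run: on the new AD curve, 1658 = 3562 − 11p gives p = 173.09.

Short run: p = 164.29, y = 1754.86. Long run: p = 173.09.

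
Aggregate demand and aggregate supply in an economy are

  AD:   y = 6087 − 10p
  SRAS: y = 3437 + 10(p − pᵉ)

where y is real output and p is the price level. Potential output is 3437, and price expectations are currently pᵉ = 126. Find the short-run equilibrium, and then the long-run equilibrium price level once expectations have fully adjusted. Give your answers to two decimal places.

Short run: with pᵉ = 126, SRAS is y = 2177 + 10p. Setting AD = SRAS gives 3910 = 20p, so p = 195.50 and y = 6087 − 10p = 4132.00.
Output 4132.00 is above potential 3437, so over time expected prices rise and SRAS shifts left until y returns to 3437.
Long run: y = 3437 on the AD curve gives 3437 = 6087 − 10p, so p = 265.00.

Short run: p = 195.50, y = 4132.00. Long run: p = 265.00.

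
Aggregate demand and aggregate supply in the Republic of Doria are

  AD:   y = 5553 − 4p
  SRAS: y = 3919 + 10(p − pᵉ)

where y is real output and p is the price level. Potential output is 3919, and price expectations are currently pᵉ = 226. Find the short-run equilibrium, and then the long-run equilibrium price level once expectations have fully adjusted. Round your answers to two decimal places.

Short run: p = 278.14, y = 4440.43. Long run: p = 408.50.

Short run: with pᵉ = 226, SRAS is y = 1659 + 10p. Setting AD = SRAS gives 3894 = 14p, so p = 278.14 and y = 5553 − 4p = 4440.43.
Output 4440.43 is above potential 3919, so over time expected prices rise and SRAS shifts left until y returns to 3919.
Long run: y = 3919 on the AD curve gives 3919 = 5553 − 4p, so p = 408.50.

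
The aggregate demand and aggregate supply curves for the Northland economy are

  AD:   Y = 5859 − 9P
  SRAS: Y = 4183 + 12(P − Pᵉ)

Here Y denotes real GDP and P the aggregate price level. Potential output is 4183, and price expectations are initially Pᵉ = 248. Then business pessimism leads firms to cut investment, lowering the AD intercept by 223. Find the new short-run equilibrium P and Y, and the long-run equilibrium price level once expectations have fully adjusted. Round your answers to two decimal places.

AD shifts left: new AD is Y = 5636 − 9P. With Pᵉ = 248, SRAS is Y = 1207 + 12P.
Short run: 5636 − 9P = 1207 + 12P gives 4429 = 21P, so P = 210.90 and Y = 5636 − 9P = 3737.86.
Y = 3737.86 is below potential 4183; expectations adjust and SRAS shifts right until Y = 4183.
Long run: on the new AD curve, 4183 = 5636 − 9P gives P = 161.44.

Short run: P = 210.90, Y = 3737.86. Long run: P = 161.44.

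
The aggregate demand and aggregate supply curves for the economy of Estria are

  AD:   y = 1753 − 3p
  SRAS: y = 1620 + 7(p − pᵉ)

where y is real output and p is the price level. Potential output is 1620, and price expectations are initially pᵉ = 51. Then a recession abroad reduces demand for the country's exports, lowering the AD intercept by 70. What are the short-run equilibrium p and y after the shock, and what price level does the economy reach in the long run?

AD shifts left: new AD is y = 1683 − 3p. With pᵉ = 51, SRAS is y = 1263 + 7p.
Short run: 1683 − 3p = 1263 + 7p gives 420 = 10p, so p = 42 and y = 1683 − 3·42 = 1557.
y = 1557 is below potential 1620; expectations adjust and SRAS shifts right until y = 1620.
Long run: on the new AD curve, 1620 = 1683 − 3p gives p = 21.

Short run: p = 42, y = 1557. Long run: p = 21.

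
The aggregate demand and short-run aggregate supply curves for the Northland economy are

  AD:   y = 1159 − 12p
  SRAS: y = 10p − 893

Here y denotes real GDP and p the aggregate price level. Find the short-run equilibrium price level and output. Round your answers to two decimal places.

Set AD = SRAS: 1159 − 12p = 10p − 893, so 2052 = 22p and p = 93.27.
Substituting into AD, y = 1159 − 12p = 39.73.

p = 93.27, y = 39.73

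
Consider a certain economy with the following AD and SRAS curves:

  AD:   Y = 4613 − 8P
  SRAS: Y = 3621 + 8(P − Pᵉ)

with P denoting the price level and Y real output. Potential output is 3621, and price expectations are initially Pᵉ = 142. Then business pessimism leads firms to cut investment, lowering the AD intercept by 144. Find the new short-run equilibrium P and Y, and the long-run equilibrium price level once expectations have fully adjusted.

Short run: P = 124, Y = 3477. Long run: P = 106.

AD shifts left: new AD is Y = 4469 − 8P. With Pᵉ = 142, SRAS is Y = 2485 + 8P.
Short run: 4469 − 8P = 2485 + 8P gives 1984 = 16P, so P = 124 and Y = 4469 − 8·124 = 3477.
Y = 3477 is below potential 3621; expectations adjust and SRAS shifts right until Y = 3621.
Long run: on the new AD curve, 3621 = 4469 − 8P gives P = 106.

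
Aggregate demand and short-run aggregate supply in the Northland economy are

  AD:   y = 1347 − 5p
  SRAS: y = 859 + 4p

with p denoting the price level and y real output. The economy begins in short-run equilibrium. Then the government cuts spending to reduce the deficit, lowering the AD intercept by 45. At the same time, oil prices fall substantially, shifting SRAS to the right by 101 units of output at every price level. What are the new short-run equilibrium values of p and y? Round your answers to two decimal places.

After both shocks: AD is y = 1302 − 5p and SRAS is y = 960 + 4p.
Setting them equal: 342 = 9p, so p = 38.00.
Substituting into AD, y = 1112.00.

p = 38.00, y = 1112.00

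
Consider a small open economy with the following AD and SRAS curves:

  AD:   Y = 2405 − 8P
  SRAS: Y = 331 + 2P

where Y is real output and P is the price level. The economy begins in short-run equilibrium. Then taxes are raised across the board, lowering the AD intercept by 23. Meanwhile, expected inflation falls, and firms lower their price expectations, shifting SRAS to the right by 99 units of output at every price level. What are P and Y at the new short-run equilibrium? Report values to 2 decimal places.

After both shocks: AD is Y = 2382 − 8P and SRAS is Y = 430 + 2P.
Setting them equal: 1952 = 10P, so P = 195.20.
Substituting into AD, Y = 820.40.

P = 195.20, Y = 820.40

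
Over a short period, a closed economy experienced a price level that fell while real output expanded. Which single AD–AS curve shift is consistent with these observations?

P fell and Y rose. An AD shift moves P and Y in the same direction; an SRAS shift moves them in opposite directions.
Here P and Y moved in opposite directions, so the SRAS curve shifted.
Since Y rose, SRAS shifted right.

SRAS shifted right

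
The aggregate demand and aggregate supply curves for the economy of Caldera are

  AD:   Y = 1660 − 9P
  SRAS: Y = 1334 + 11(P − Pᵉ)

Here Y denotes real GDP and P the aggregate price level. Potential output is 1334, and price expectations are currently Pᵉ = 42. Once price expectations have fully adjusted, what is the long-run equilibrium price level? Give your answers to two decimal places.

Long-run P = 36.22

Short run: with Pᵉ = 42, SRAS is Y = 872 + 11P. Setting AD = SRAS gives 788 = 20P, so P = 39.40 and Y = 1660 − 9P = 1305.40.
Output 1305.40 is below potential 1334, so over time expected prices fall and SRAS shifts right until Y returns to 1334.
Long run: Y = 1334 on the AD curve gives 1334 = 1660 − 9P, so P = 36.22.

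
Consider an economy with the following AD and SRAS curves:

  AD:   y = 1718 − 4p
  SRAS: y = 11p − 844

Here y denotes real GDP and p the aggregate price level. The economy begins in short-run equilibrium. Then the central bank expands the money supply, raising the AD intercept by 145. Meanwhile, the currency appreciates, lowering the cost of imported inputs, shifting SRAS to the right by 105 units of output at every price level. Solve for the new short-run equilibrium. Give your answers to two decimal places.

After both shocks: AD is y = 1863 − 4p and SRAS is y = 11p − 739.
Setting them equal: 2602 = 15p, so p = 173.47.
Substituting into AD, y = 1169.13.

p = 173.47, y = 1169.13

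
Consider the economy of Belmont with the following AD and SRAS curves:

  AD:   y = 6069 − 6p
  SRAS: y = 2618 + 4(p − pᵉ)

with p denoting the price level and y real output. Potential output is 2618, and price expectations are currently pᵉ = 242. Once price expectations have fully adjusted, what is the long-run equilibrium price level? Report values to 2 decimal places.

Short run: with pᵉ = 242, SRAS is y = 1650 + 4p. Setting AD = SRAS gives 4419 = 10p, so p = 441.90 and y = 6069 − 6p = 3417.60.
Output 3417.60 is above potential 2618, so over time expected prices rise and SRAS shifts left until y returns to 2618.
Long run: y = 2618 on the AD curve gives 2618 = 6069 − 6p, so p = 575.17.

Long-run p = 575.17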